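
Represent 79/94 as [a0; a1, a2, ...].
[0; 1, 5, 3, 1, 3]

Euclidean algorithm steps:
79 = 0 × 94 + 79
94 = 1 × 79 + 15
79 = 5 × 15 + 4
15 = 3 × 4 + 3
4 = 1 × 3 + 1
3 = 3 × 1 + 0
Continued fraction: [0; 1, 5, 3, 1, 3]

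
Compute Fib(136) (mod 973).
833

Matrix identity: Q^n = [[F_(n+1), F_n], [F_n, F_(n-1)]] with Q = [[1,1],[1,0]].
n = 136 = 10001000₂. Square-and-multiply, entries mod 973:
Q^1 = [[1,1],[1,0]]
Q^2 = (Q^1)² = [[2,1],[1,1]]
Q^4 = (Q^2)² = [[5,3],[3,2]]
Q^8 = (Q^4)² = [[34,21],[21,13]]
Q^17 = (Q^8)²·Q = [[638,624],[624,14]]
Q^34 = (Q^17)² = [[506,134],[134,372]]
Q^68 = (Q^34)² = [[579,892],[892,660]]
Q^136 = (Q^68)² = [[279,833],[833,419]]
F_136 mod 973 = Q^136[0][1] = 833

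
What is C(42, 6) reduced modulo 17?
11

Using Lucas' theorem:
Write n=42 and k=6 in base 17:
n in base 17: [2, 8]
k in base 17: [0, 6]
C(42,6) mod 17 = ∏ C(n_i, k_i) mod 17
Digit binomials (mod 17): C(2,0) = 1; C(8,6) = 28 ≡ 11
Product: 1 × 11 = 11 ≡ 11 (mod 17)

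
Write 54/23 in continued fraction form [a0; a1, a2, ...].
[2; 2, 1, 7]

Euclidean algorithm steps:
54 = 2 × 23 + 8
23 = 2 × 8 + 7
8 = 1 × 7 + 1
7 = 7 × 1 + 0
Continued fraction: [2; 2, 1, 7]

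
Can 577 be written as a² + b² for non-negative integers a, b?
1² + 24² (a=1, b=24)

Factorization: 577 = 577
By Fermat: n is sum of two squares iff every prime p ≡ 3 (mod 4) appears to even power.
All primes ≡ 3 (mod 4) appear to even power.
Search a = 0, 1, 2, … for 577 - a² a perfect square: first hit at a = 1: 577 - 1 = 576 = 24².
577 = 1² + 24² = 1 + 576 ✓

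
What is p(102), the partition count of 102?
241265379

p(n) counts ways to write n as a sum of positive integers (order ignored).
Euler's pentagonal recurrence: p(k) = p(k-1) + p(k-2) - p(k-5) - p(k-7) + p(k-12) + p(k-15) - ... (offsets j(3j∓1)/2, signs ++--, p(0)=1, p(<0)=0).
DP table for k = 0..101: p(0)=1, p(1)=1, p(2)=2, p(3)=3, p(4)=5, p(5)=7, p(6)=11, p(7)=15, p(8)=22, p(9)=30, p(10)=42, p(11)=56, p(12)=77, p(13)=101, p(14)=135, p(15)=176, p(16)=231, p(17)=297, p(18)=385, p(19)=490, p(20)=627, p(21)=792, p(22)=1002, p(23)=1255, p(24)=1575, p(25)=1958, p(26)=2436, p(27)=3010, p(28)=3718, p(29)=4565, p(30)=5604, p(31)=6842, p(32)=8349, p(33)=10143, p(34)=12310, p(35)=14883, p(36)=17977, p(37)=21637, p(38)=26015, p(39)=31185, p(40)=37338, p(41)=44583, p(42)=53174, p(43)=63261, p(44)=75175, p(45)=89134, p(46)=105558, p(47)=124754, p(48)=147273, p(49)=173525, p(50)=204226, p(51)=239943, p(52)=281589, p(53)=329931, p(54)=386155, p(55)=451276, p(56)=526823, p(57)=614154, p(58)=715220, p(59)=831820, p(60)=966467, p(61)=1121505, p(62)=1300156, p(63)=1505499, p(64)=1741630, p(65)=2012558, p(66)=2323520, p(67)=2679689, p(68)=3087735, p(69)=3554345, p(70)=4087968, p(71)=4697205, p(72)=5392783, p(73)=6185689, p(74)=7089500, p(75)=8118264, p(76)=9289091, p(77)=10619863, p(78)=12132164, p(79)=13848650, p(80)=15796476, p(81)=18004327, p(82)=20506255, p(83)=23338469, p(84)=26543660, p(85)=30167357, p(86)=34262962, p(87)=38887673, p(88)=44108109, p(89)=49995925, p(90)=56634173, p(91)=64112359, p(92)=72533807, p(93)=82010177, p(94)=92669720, p(95)=104651419, p(96)=118114304, p(97)=133230930, p(98)=150198136, p(99)=169229875, p(100)=190569292, p(101)=214481126.
Final step: p(102) = p(101) + p(100) - p(97) - p(95) + p(90) + p(87) - p(80) - p(76) + p(67) + p(62) - p(51) - p(45) + p(32) + p(25) - p(10) - p(2)
= 214481126 + 190569292 - 133230930 - 104651419 + 56634173 + 38887673 - 15796476 - 9289091 + 2679689 + 1300156 - 239943 - 89134 + 8349 + 1958 - 42 - 2
= 241265379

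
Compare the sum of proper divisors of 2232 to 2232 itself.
abundant

Proper divisors of 2232: sum = 1 + 2 + 3 + 4 + 6 + 8 + 9 + 12 + ... + 372 + 558 + 744 + 1116 (23 divisors) = 4008
Since 4008 > 2232, 2232 is abundant.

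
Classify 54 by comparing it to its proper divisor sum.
abundant

Proper divisors of 54: sum = 1 + 2 + 3 + 6 + 9 + 18 + 27 = 66
Since 66 > 54, 54 is abundant.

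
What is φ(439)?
438

439 = 439
φ(n) = n × ∏(1 - 1/p) for each prime p dividing n
φ(439) = 439 × (1 - 1/439) = 438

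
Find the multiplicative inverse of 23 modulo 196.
179

gcd(23, 196) = 1, so the inverse exists.
Extended Euclidean algorithm on (196, 23):
196 = 8 × 23 + 12  ⟹  12 = (1)·196 + (-8)·23
23 = 1 × 12 + 11  ⟹  11 = (-1)·196 + (9)·23
12 = 1 × 11 + 1  ⟹  1 = (2)·196 + (-17)·23
So (-17)·23 ≡ 1 (mod 196), i.e. 23^(-1) ≡ -17 ≡ 179 (mod 196).
Check: 23 × 179 = 4117 ≡ 1 (mod 196)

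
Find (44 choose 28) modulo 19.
0

Using Lucas' theorem:
Write n=44 and k=28 in base 19:
n in base 19: [2, 6]
k in base 19: [1, 9]
C(44,28) mod 19 = ∏ C(n_i, k_i) mod 19
Digit binomials (mod 19): C(2,1) = 2; C(6,9) = 0 (k_i > n_i)
Product: 2 × 0 = 0 ≡ 0 (mod 19)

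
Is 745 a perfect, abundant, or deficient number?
deficient

Proper divisors of 745: sum = 1 + 5 + 149 = 155
Since 155 < 745, 745 is deficient.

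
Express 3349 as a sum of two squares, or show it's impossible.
10² + 57² (a=10, b=57)

Factorization: 3349 = 17 × 197
By Fermat: n is sum of two squares iff every prime p ≡ 3 (mod 4) appears to even power.
All primes ≡ 3 (mod 4) appear to even power.
Search a = 0, 1, 2, … for 3349 - a² a perfect square: first hit at a = 10: 3349 - 100 = 3249 = 57².
3349 = 10² + 57² = 100 + 3249 ✓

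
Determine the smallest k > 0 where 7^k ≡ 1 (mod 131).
65

131 is prime, so ord(7) divides φ(131) = 130.
Divisors of 130: 1, 2, 5, 10, 13, 26, 65, 130.
Repeated squaring: 7^1 ≡ 7, 7^2 ≡ 49, 7^4 ≡ 43, 7^8 ≡ 15, 7^16 ≡ 94, 7^32 ≡ 59, 7^64 ≡ 75, 7^128 ≡ 123 (mod 131).
Test 7^d mod 131 for each divisor d in increasing order:
7^1 ≡ 7
7^2 ≡ 49
7^5 = 7^4·7^1 ≡ 39
7^10 = 7^8·7^2 ≡ 80
7^13 = 7^8·7^4·7^1 ≡ 61
7^26 = 7^16·7^8·7^2 ≡ 53
7^65 = 7^64·7^1 ≡ 1  ← first divisor giving 1
The order is 65.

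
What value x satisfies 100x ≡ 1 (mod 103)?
34

gcd(100, 103) = 1, so the inverse exists.
Extended Euclidean algorithm on (103, 100):
103 = 1 × 100 + 3  ⟹  3 = (1)·103 + (-1)·100
100 = 33 × 3 + 1  ⟹  1 = (-33)·103 + (34)·100
So (34)·100 ≡ 1 (mod 103), i.e. 100^(-1) ≡ 34 (mod 103).
Check: 100 × 34 = 3400 ≡ 1 (mod 103)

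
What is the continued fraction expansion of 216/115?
[1; 1, 7, 4, 1, 2]

Euclidean algorithm steps:
216 = 1 × 115 + 101
115 = 1 × 101 + 14
101 = 7 × 14 + 3
14 = 4 × 3 + 2
3 = 1 × 2 + 1
2 = 2 × 1 + 0
Continued fraction: [1; 1, 7, 4, 1, 2]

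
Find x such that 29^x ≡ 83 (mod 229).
64

Baby-step giant-step with step n = ⌈√229⌉ = 16.
Baby steps 29^j mod 229 (j:value) for j=0..15: 0:1, 1:29, 2:154, 3:115, 4:129, 5:77, 6:172, 7:179, 8:153, 9:86, 10:204, 11:191, 12:43, 13:102, 14:210, 15:136.
Giant-step multiplier: 29^(-16) ≡ 29^(228-16) = 29^212 ≡ 9 (mod 229).
Giant steps γ_i = 83·9^i mod 229: γ_0=83, γ_1=60, γ_2=82, γ_3=51, γ_4=1 (in table at j=0).
x = i·n + j = 4·16 + 0 = 64.
Check: 29^64 ≡ 83 (mod 229).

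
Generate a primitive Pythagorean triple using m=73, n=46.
(3213, 6716, 7445)

Euclid's formula: a = m² - n², b = 2mn, c = m² + n²
m = 73, n = 46
a = 73² - 46² = 5329 - 2116 = 3213
b = 2 × 73 × 46 = 6716
c = 73² + 46² = 5329 + 2116 = 7445
Verification: 3213² + 6716² = 10323369 + 45104656 = 55428025 = 7445² ✓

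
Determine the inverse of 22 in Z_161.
22

gcd(22, 161) = 1, so the inverse exists.
Extended Euclidean algorithm on (161, 22):
161 = 7 × 22 + 7  ⟹  7 = (1)·161 + (-7)·22
22 = 3 × 7 + 1  ⟹  1 = (-3)·161 + (22)·22
So (22)·22 ≡ 1 (mod 161), i.e. 22^(-1) ≡ 22 (mod 161).
Check: 22 × 22 = 484 ≡ 1 (mod 161)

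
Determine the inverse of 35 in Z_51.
35

gcd(35, 51) = 1, so the inverse exists.
Extended Euclidean algorithm on (51, 35):
51 = 1 × 35 + 16  ⟹  16 = (1)·51 + (-1)·35
35 = 2 × 16 + 3  ⟹  3 = (-2)·51 + (3)·35
16 = 5 × 3 + 1  ⟹  1 = (11)·51 + (-16)·35
So (-16)·35 ≡ 1 (mod 51), i.e. 35^(-1) ≡ -16 ≡ 35 (mod 51).
Check: 35 × 35 = 1225 ≡ 1 (mod 51)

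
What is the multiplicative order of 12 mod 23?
11

23 is prime, so ord(12) divides φ(23) = 22.
Divisors of 22: 1, 2, 11, 22.
Repeated squaring: 12^1 ≡ 12, 12^2 ≡ 6, 12^4 ≡ 13, 12^8 ≡ 8, 12^16 ≡ 18 (mod 23).
Test 12^d mod 23 for each divisor d in increasing order:
12^1 ≡ 12
12^2 ≡ 6
12^11 = 12^8·12^2·12^1 ≡ 1  ← first divisor giving 1
The order is 11.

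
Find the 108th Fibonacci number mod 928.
432

Matrix identity: Q^n = [[F_(n+1), F_n], [F_n, F_(n-1)]] with Q = [[1,1],[1,0]].
n = 108 = 1101100₂. Square-and-multiply, entries mod 928:
Q^1 = [[1,1],[1,0]]
Q^3 = (Q^1)²·Q = [[3,2],[2,1]]
Q^6 = (Q^3)² = [[13,8],[8,5]]
Q^13 = (Q^6)²·Q = [[377,233],[233,144]]
Q^27 = (Q^13)²·Q = [[435,610],[610,753]]
Q^54 = (Q^27)² = [[813,840],[840,901]]
Q^108 = (Q^54)² = [[553,432],[432,121]]
F_108 mod 928 = Q^108[0][1] = 432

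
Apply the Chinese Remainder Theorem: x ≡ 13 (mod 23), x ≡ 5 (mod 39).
473

Using Chinese Remainder Theorem:
M = 23 × 39 = 897
M1 = 39, M2 = 23
y1 = 39^(-1) mod 23 = 13
y2 = 23^(-1) mod 39 = 17
x = (13×39×13 + 5×23×17) mod 897 = 473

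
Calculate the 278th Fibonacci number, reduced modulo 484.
373

Matrix identity: Q^n = [[F_(n+1), F_n], [F_n, F_(n-1)]] with Q = [[1,1],[1,0]].
n = 278 = 100010110₂. Square-and-multiply, entries mod 484:
Q^1 = [[1,1],[1,0]]
Q^2 = (Q^1)² = [[2,1],[1,1]]
Q^4 = (Q^2)² = [[5,3],[3,2]]
Q^8 = (Q^4)² = [[34,21],[21,13]]
Q^17 = (Q^8)²·Q = [[164,145],[145,19]]
Q^34 = (Q^17)² = [[5,399],[399,90]]
Q^69 = (Q^34)²·Q = [[143,474],[474,153]]
Q^139 = (Q^69)²·Q = [[165,221],[221,428]]
Q^278 = (Q^139)² = [[78,373],[373,189]]
F_278 mod 484 = Q^278[0][1] = 373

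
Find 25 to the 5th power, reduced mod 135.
130

Repeated squaring. Binary of 5 = 101.
25^1 ≡ 25 (mod 135); 25^2 ≡ 85 (mod 135); 25^4 ≡ 70 (mod 135)
25^5 = 25^1 × 25^4 ≡ 130 (mod 135)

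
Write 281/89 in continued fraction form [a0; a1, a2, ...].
[3; 6, 2, 1, 4]

Euclidean algorithm steps:
281 = 3 × 89 + 14
89 = 6 × 14 + 5
14 = 2 × 5 + 4
5 = 1 × 4 + 1
4 = 4 × 1 + 0
Continued fraction: [3; 6, 2, 1, 4]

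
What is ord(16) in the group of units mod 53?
13

53 is prime, so ord(16) divides φ(53) = 52.
Divisors of 52: 1, 2, 4, 13, 26, 52.
Repeated squaring: 16^1 ≡ 16, 16^2 ≡ 44, 16^4 ≡ 28, 16^8 ≡ 42, 16^16 ≡ 15, 16^32 ≡ 13 (mod 53).
Test 16^d mod 53 for each divisor d in increasing order:
16^1 ≡ 16
16^2 ≡ 44
16^4 ≡ 28
16^13 = 16^8·16^4·16^1 ≡ 1  ← first divisor giving 1
The order is 13.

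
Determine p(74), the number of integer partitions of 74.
7089500

p(n) counts ways to write n as a sum of positive integers (order ignored).
Euler's pentagonal recurrence: p(k) = p(k-1) + p(k-2) - p(k-5) - p(k-7) + p(k-12) + p(k-15) - ... (offsets j(3j∓1)/2, signs ++--, p(0)=1, p(<0)=0).
DP table for k = 0..73: p(0)=1, p(1)=1, p(2)=2, p(3)=3, p(4)=5, p(5)=7, p(6)=11, p(7)=15, p(8)=22, p(9)=30, p(10)=42, p(11)=56, p(12)=77, p(13)=101, p(14)=135, p(15)=176, p(16)=231, p(17)=297, p(18)=385, p(19)=490, p(20)=627, p(21)=792, p(22)=1002, p(23)=1255, p(24)=1575, p(25)=1958, p(26)=2436, p(27)=3010, p(28)=3718, p(29)=4565, p(30)=5604, p(31)=6842, p(32)=8349, p(33)=10143, p(34)=12310, p(35)=14883, p(36)=17977, p(37)=21637, p(38)=26015, p(39)=31185, p(40)=37338, p(41)=44583, p(42)=53174, p(43)=63261, p(44)=75175, p(45)=89134, p(46)=105558, p(47)=124754, p(48)=147273, p(49)=173525, p(50)=204226, p(51)=239943, p(52)=281589, p(53)=329931, p(54)=386155, p(55)=451276, p(56)=526823, p(57)=614154, p(58)=715220, p(59)=831820, p(60)=966467, p(61)=1121505, p(62)=1300156, p(63)=1505499, p(64)=1741630, p(65)=2012558, p(66)=2323520, p(67)=2679689, p(68)=3087735, p(69)=3554345, p(70)=4087968, p(71)=4697205, p(72)=5392783, p(73)=6185689.
Final step: p(74) = p(73) + p(72) - p(69) - p(67) + p(62) + p(59) - p(52) - p(48) + p(39) + p(34) - p(23) - p(17) + p(4)
= 6185689 + 5392783 - 3554345 - 2679689 + 1300156 + 831820 - 281589 - 147273 + 31185 + 12310 - 1255 - 297 + 5
= 7089500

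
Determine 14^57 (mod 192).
128

Repeated squaring. Binary of 57 = 111001.
14^1 ≡ 14 (mod 192); 14^2 ≡ 4 (mod 192); 14^4 ≡ 16 (mod 192); 14^8 ≡ 64 (mod 192); 14^16 ≡ 64 (mod 192); 14^32 ≡ 64 (mod 192)
14^57 = 14^1 × 14^8 × 14^16 × 14^32 ≡ 128 (mod 192)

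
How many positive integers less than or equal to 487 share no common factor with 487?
486

487 = 487
φ(n) = n × ∏(1 - 1/p) for each prime p dividing n
φ(487) = 487 × (1 - 1/487) = 486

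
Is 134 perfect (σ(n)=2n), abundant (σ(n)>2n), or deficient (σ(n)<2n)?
deficient

Proper divisors of 134: sum = 1 + 2 + 67 = 70
Since 70 < 134, 134 is deficient.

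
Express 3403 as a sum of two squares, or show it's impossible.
Not possible

Factorization: 3403 = 41 × 83
By Fermat: n is sum of two squares iff every prime p ≡ 3 (mod 4) appears to even power.
Prime(s) ≡ 3 (mod 4) with odd exponent: [(83, 1)]
Therefore 3403 cannot be expressed as a² + b².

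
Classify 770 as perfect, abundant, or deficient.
abundant

Proper divisors of 770: sum = 1 + 2 + 5 + 7 + 10 + 11 + 14 + 22 + 35 + 55 + 70 + 77 + 110 + 154 + 385 = 958
Since 958 > 770, 770 is abundant.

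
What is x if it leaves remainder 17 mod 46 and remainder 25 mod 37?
247

Using Chinese Remainder Theorem:
M = 46 × 37 = 1702
M1 = 37, M2 = 46
y1 = 37^(-1) mod 46 = 5
y2 = 46^(-1) mod 37 = 33
x = (17×37×5 + 25×46×33) mod 1702 = 247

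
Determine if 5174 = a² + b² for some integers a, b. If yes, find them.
Not possible

Factorization: 5174 = 2 × 13 × 199
By Fermat: n is sum of two squares iff every prime p ≡ 3 (mod 4) appears to even power.
Prime(s) ≡ 3 (mod 4) with odd exponent: [(199, 1)]
Therefore 5174 cannot be expressed as a² + b².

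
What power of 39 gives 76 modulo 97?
43

Baby-step giant-step with step n = ⌈√97⌉ = 10.
Baby steps 39^j mod 97 (j:value) for j=0..9: 0:1, 1:39, 2:66, 3:52, 4:88, 5:37, 6:85, 7:17, 8:81, 9:55.
Giant-step multiplier: 39^(-10) ≡ 39^(96-10) = 39^86 ≡ 53 (mod 97).
Giant steps γ_i = 76·53^i mod 97: γ_0=76, γ_1=51, γ_2=84, γ_3=87, γ_4=52 (in table at j=3).
x = i·n + j = 4·10 + 3 = 43.
Check: 39^43 ≡ 76 (mod 97).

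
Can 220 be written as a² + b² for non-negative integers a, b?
Not possible

Factorization: 220 = 2^2 × 5 × 11
By Fermat: n is sum of two squares iff every prime p ≡ 3 (mod 4) appears to even power.
Prime(s) ≡ 3 (mod 4) with odd exponent: [(11, 1)]
Therefore 220 cannot be expressed as a² + b².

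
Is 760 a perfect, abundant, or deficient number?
abundant

Proper divisors of 760: sum = 1 + 2 + 4 + 5 + 8 + 10 + 19 + 20 + 38 + 40 + 76 + 95 + 152 + 190 + 380 = 1040
Since 1040 > 760, 760 is abundant.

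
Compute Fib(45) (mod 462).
170

Matrix identity: Q^n = [[F_(n+1), F_n], [F_n, F_(n-1)]] with Q = [[1,1],[1,0]].
n = 45 = 101101₂. Square-and-multiply, entries mod 462:
Q^1 = [[1,1],[1,0]]
Q^2 = (Q^1)² = [[2,1],[1,1]]
Q^5 = (Q^2)²·Q = [[8,5],[5,3]]
Q^11 = (Q^5)²·Q = [[144,89],[89,55]]
Q^22 = (Q^11)² = [[13,155],[155,320]]
Q^45 = (Q^22)²·Q = [[41,170],[170,333]]
F_45 mod 462 = Q^45[0][1] = 170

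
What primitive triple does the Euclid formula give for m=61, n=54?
(805, 6588, 6637)

Euclid's formula: a = m² - n², b = 2mn, c = m² + n²
m = 61, n = 54
a = 61² - 54² = 3721 - 2916 = 805
b = 2 × 61 × 54 = 6588
c = 61² + 54² = 3721 + 2916 = 6637
Verification: 805² + 6588² = 648025 + 43401744 = 44049769 = 6637² ✓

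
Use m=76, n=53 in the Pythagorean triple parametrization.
(2967, 8056, 8585)

Euclid's formula: a = m² - n², b = 2mn, c = m² + n²
m = 76, n = 53
a = 76² - 53² = 5776 - 2809 = 2967
b = 2 × 76 × 53 = 8056
c = 76² + 53² = 5776 + 2809 = 8585
Verification: 2967² + 8056² = 8803089 + 64899136 = 73702225 = 8585² ✓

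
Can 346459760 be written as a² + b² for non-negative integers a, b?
Not possible

Factorization: 346459760 = 2^4 × 5 × 163^3
By Fermat: n is sum of two squares iff every prime p ≡ 3 (mod 4) appears to even power.
Prime(s) ≡ 3 (mod 4) with odd exponent: [(163, 3)]
Therefore 346459760 cannot be expressed as a² + b².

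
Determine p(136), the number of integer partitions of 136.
10015581680

p(n) counts ways to write n as a sum of positive integers (order ignored).
Euler's pentagonal recurrence: p(k) = p(k-1) + p(k-2) - p(k-5) - p(k-7) + p(k-12) + p(k-15) - ... (offsets j(3j∓1)/2, signs ++--, p(0)=1, p(<0)=0).
DP table for k = 0..135: p(0)=1, p(1)=1, p(2)=2, p(3)=3, p(4)=5, p(5)=7, p(6)=11, p(7)=15, p(8)=22, p(9)=30, p(10)=42, p(11)=56, p(12)=77, p(13)=101, p(14)=135, p(15)=176, p(16)=231, p(17)=297, p(18)=385, p(19)=490, p(20)=627, p(21)=792, p(22)=1002, p(23)=1255, p(24)=1575, p(25)=1958, p(26)=2436, p(27)=3010, p(28)=3718, p(29)=4565, p(30)=5604, p(31)=6842, p(32)=8349, p(33)=10143, p(34)=12310, p(35)=14883, p(36)=17977, p(37)=21637, p(38)=26015, p(39)=31185, p(40)=37338, p(41)=44583, p(42)=53174, p(43)=63261, p(44)=75175, p(45)=89134, p(46)=105558, p(47)=124754, p(48)=147273, p(49)=173525, p(50)=204226, p(51)=239943, p(52)=281589, p(53)=329931, p(54)=386155, p(55)=451276, p(56)=526823, p(57)=614154, p(58)=715220, p(59)=831820, p(60)=966467, p(61)=1121505, p(62)=1300156, p(63)=1505499, p(64)=1741630, p(65)=2012558, p(66)=2323520, p(67)=2679689, p(68)=3087735, p(69)=3554345, p(70)=4087968, p(71)=4697205, p(72)=5392783, p(73)=6185689, p(74)=7089500, p(75)=8118264, p(76)=9289091, p(77)=10619863, p(78)=12132164, p(79)=13848650, p(80)=15796476, p(81)=18004327, p(82)=20506255, p(83)=23338469, p(84)=26543660, p(85)=30167357, p(86)=34262962, p(87)=38887673, p(88)=44108109, p(89)=49995925, p(90)=56634173, p(91)=64112359, p(92)=72533807, p(93)=82010177, p(94)=92669720, p(95)=104651419, p(96)=118114304, p(97)=133230930, p(98)=150198136, p(99)=169229875, p(100)=190569292, p(101)=214481126, p(102)=241265379, p(103)=271248950, p(104)=304801365, p(105)=342325709, p(106)=384276336, p(107)=431149389, p(108)=483502844, p(109)=541946240, p(110)=607163746, p(111)=679903203, p(112)=761002156, p(113)=851376628, p(114)=952050665, p(115)=1064144451, p(116)=1188908248, p(117)=1327710076, p(118)=1482074143, p(119)=1653668665, p(120)=1844349560, p(121)=2056148051, p(122)=2291320912, p(123)=2552338241, p(124)=2841940500, p(125)=3163127352, p(126)=3519222692, p(127)=3913864295, p(128)=4351078600, p(129)=4835271870, p(130)=5371315400, p(131)=5964539504, p(132)=6620830889, p(133)=7346629512, p(134)=8149040695, p(135)=9035836076.
Final step: p(136) = p(135) + p(134) - p(131) - p(129) + p(124) + p(121) - p(114) - p(110) + p(101) + p(96) - p(85) - p(79) + p(66) + p(59) - p(44) - p(36) + p(19) + p(10)
= 9035836076 + 8149040695 - 5964539504 - 4835271870 + 2841940500 + 2056148051 - 952050665 - 607163746 + 214481126 + 118114304 - 30167357 - 13848650 + 2323520 + 831820 - 75175 - 17977 + 490 + 42
= 10015581680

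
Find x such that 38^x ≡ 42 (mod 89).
14

Baby-step giant-step with step n = ⌈√89⌉ = 10.
Baby steps 38^j mod 89 (j:value) for j=0..9: 0:1, 1:38, 2:20, 3:48, 4:44, 5:70, 6:79, 7:65, 8:67, 9:54.
Giant-step multiplier: 38^(-10) ≡ 38^(88-10) = 38^78 ≡ 18 (mod 89).
Giant steps γ_i = 42·18^i mod 89: γ_0=42, γ_1=44 (in table at j=4).
x = i·n + j = 1·10 + 4 = 14.
Check: 38^14 ≡ 42 (mod 89).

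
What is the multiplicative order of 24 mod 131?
26

131 is prime, so ord(24) divides φ(131) = 130.
Divisors of 130: 1, 2, 5, 10, 13, 26, 65, 130.
Repeated squaring: 24^1 ≡ 24, 24^2 ≡ 52, 24^4 ≡ 84, 24^8 ≡ 113, 24^16 ≡ 62, 24^32 ≡ 45, 24^64 ≡ 60, 24^128 ≡ 63 (mod 131).
Test 24^d mod 131 for each divisor d in increasing order:
24^1 ≡ 24
24^2 ≡ 52
24^5 = 24^4·24^1 ≡ 51
24^10 = 24^8·24^2 ≡ 112
24^13 = 24^8·24^4·24^1 ≡ 130
24^26 = 24^16·24^8·24^2 ≡ 1  ← first divisor giving 1
The order is 26.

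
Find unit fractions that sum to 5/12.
1/3 + 1/12

Greedy algorithm:
5/12: ceiling(12/5) = 3, use 1/3
1/12: ceiling(12/1) = 12, use 1/12
Result: 5/12 = 1/3 + 1/12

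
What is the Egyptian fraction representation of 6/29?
1/5 + 1/145

Greedy algorithm:
6/29: ceiling(29/6) = 5, use 1/5
1/145: ceiling(145/1) = 145, use 1/145
Result: 6/29 = 1/5 + 1/145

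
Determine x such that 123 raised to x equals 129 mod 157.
117

Baby-step giant-step with step n = ⌈√157⌉ = 13.
Baby steps 123^j mod 157 (j:value) for j=0..12: 0:1, 1:123, 2:57, 3:103, 4:109, 5:62, 6:90, 7:80, 8:106, 9:7, 10:76, 11:85, 12:93.
Giant-step multiplier: 123^(-13) ≡ 123^(156-13) = 123^143 ≡ 107 (mod 157).
Giant steps γ_i = 129·107^i mod 157: γ_0=129, γ_1=144, γ_2=22, γ_3=156, γ_4=50, γ_5=12, γ_6=28, γ_7=13, γ_8=135, γ_9=1 (in table at j=0).
x = i·n + j = 9·13 + 0 = 117.
Check: 123^117 ≡ 129 (mod 157).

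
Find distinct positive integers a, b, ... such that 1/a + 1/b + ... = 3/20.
1/7 + 1/140

Greedy algorithm:
3/20: ceiling(20/3) = 7, use 1/7
1/140: ceiling(140/1) = 140, use 1/140
Result: 3/20 = 1/7 + 1/140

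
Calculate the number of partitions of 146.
27517052599

p(n) counts ways to write n as a sum of positive integers (order ignored).
Euler's pentagonal recurrence: p(k) = p(k-1) + p(k-2) - p(k-5) - p(k-7) + p(k-12) + p(k-15) - ... (offsets j(3j∓1)/2, signs ++--, p(0)=1, p(<0)=0).
DP table for k = 0..145: p(0)=1, p(1)=1, p(2)=2, p(3)=3, p(4)=5, p(5)=7, p(6)=11, p(7)=15, p(8)=22, p(9)=30, p(10)=42, p(11)=56, p(12)=77, p(13)=101, p(14)=135, p(15)=176, p(16)=231, p(17)=297, p(18)=385, p(19)=490, p(20)=627, p(21)=792, p(22)=1002, p(23)=1255, p(24)=1575, p(25)=1958, p(26)=2436, p(27)=3010, p(28)=3718, p(29)=4565, p(30)=5604, p(31)=6842, p(32)=8349, p(33)=10143, p(34)=12310, p(35)=14883, p(36)=17977, p(37)=21637, p(38)=26015, p(39)=31185, p(40)=37338, p(41)=44583, p(42)=53174, p(43)=63261, p(44)=75175, p(45)=89134, p(46)=105558, p(47)=124754, p(48)=147273, p(49)=173525, p(50)=204226, p(51)=239943, p(52)=281589, p(53)=329931, p(54)=386155, p(55)=451276, p(56)=526823, p(57)=614154, p(58)=715220, p(59)=831820, p(60)=966467, p(61)=1121505, p(62)=1300156, p(63)=1505499, p(64)=1741630, p(65)=2012558, p(66)=2323520, p(67)=2679689, p(68)=3087735, p(69)=3554345, p(70)=4087968, p(71)=4697205, p(72)=5392783, p(73)=6185689, p(74)=7089500, p(75)=8118264, p(76)=9289091, p(77)=10619863, p(78)=12132164, p(79)=13848650, p(80)=15796476, p(81)=18004327, p(82)=20506255, p(83)=23338469, p(84)=26543660, p(85)=30167357, p(86)=34262962, p(87)=38887673, p(88)=44108109, p(89)=49995925, p(90)=56634173, p(91)=64112359, p(92)=72533807, p(93)=82010177, p(94)=92669720, p(95)=104651419, p(96)=118114304, p(97)=133230930, p(98)=150198136, p(99)=169229875, p(100)=190569292, p(101)=214481126, p(102)=241265379, p(103)=271248950, p(104)=304801365, p(105)=342325709, p(106)=384276336, p(107)=431149389, p(108)=483502844, p(109)=541946240, p(110)=607163746, p(111)=679903203, p(112)=761002156, p(113)=851376628, p(114)=952050665, p(115)=1064144451, p(116)=1188908248, p(117)=1327710076, p(118)=1482074143, p(119)=1653668665, p(120)=1844349560, p(121)=2056148051, p(122)=2291320912, p(123)=2552338241, p(124)=2841940500, p(125)=3163127352, p(126)=3519222692, p(127)=3913864295, p(128)=4351078600, p(129)=4835271870, p(130)=5371315400, p(131)=5964539504, p(132)=6620830889, p(133)=7346629512, p(134)=8149040695, p(135)=9035836076, p(136)=10015581680, p(137)=11097645016, p(138)=12292341831, p(139)=13610949895, p(140)=15065878135, p(141)=16670689208, p(142)=18440293320, p(143)=20390982757, p(144)=22540654445, p(145)=24908858009.
Final step: p(146) = p(145) + p(144) - p(141) - p(139) + p(134) + p(131) - p(124) - p(120) + p(111) + p(106) - p(95) - p(89) + p(76) + p(69) - p(54) - p(46) + p(29) + p(20) - p(1)
= 24908858009 + 22540654445 - 16670689208 - 13610949895 + 8149040695 + 5964539504 - 2841940500 - 1844349560 + 679903203 + 384276336 - 104651419 - 49995925 + 9289091 + 3554345 - 386155 - 105558 + 4565 + 627 - 1
= 27517052599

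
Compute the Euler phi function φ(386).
192

386 = 2 × 193
φ(n) = n × ∏(1 - 1/p) for each prime p dividing n
φ(386) = 386 × (1 - 1/2) × (1 - 1/193) = 192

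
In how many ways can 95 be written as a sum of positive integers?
104651419

p(n) counts ways to write n as a sum of positive integers (order ignored).
Euler's pentagonal recurrence: p(k) = p(k-1) + p(k-2) - p(k-5) - p(k-7) + p(k-12) + p(k-15) - ... (offsets j(3j∓1)/2, signs ++--, p(0)=1, p(<0)=0).
DP table for k = 0..94: p(0)=1, p(1)=1, p(2)=2, p(3)=3, p(4)=5, p(5)=7, p(6)=11, p(7)=15, p(8)=22, p(9)=30, p(10)=42, p(11)=56, p(12)=77, p(13)=101, p(14)=135, p(15)=176, p(16)=231, p(17)=297, p(18)=385, p(19)=490, p(20)=627, p(21)=792, p(22)=1002, p(23)=1255, p(24)=1575, p(25)=1958, p(26)=2436, p(27)=3010, p(28)=3718, p(29)=4565, p(30)=5604, p(31)=6842, p(32)=8349, p(33)=10143, p(34)=12310, p(35)=14883, p(36)=17977, p(37)=21637, p(38)=26015, p(39)=31185, p(40)=37338, p(41)=44583, p(42)=53174, p(43)=63261, p(44)=75175, p(45)=89134, p(46)=105558, p(47)=124754, p(48)=147273, p(49)=173525, p(50)=204226, p(51)=239943, p(52)=281589, p(53)=329931, p(54)=386155, p(55)=451276, p(56)=526823, p(57)=614154, p(58)=715220, p(59)=831820, p(60)=966467, p(61)=1121505, p(62)=1300156, p(63)=1505499, p(64)=1741630, p(65)=2012558, p(66)=2323520, p(67)=2679689, p(68)=3087735, p(69)=3554345, p(70)=4087968, p(71)=4697205, p(72)=5392783, p(73)=6185689, p(74)=7089500, p(75)=8118264, p(76)=9289091, p(77)=10619863, p(78)=12132164, p(79)=13848650, p(80)=15796476, p(81)=18004327, p(82)=20506255, p(83)=23338469, p(84)=26543660, p(85)=30167357, p(86)=34262962, p(87)=38887673, p(88)=44108109, p(89)=49995925, p(90)=56634173, p(91)=64112359, p(92)=72533807, p(93)=82010177, p(94)=92669720.
Final step: p(95) = p(94) + p(93) - p(90) - p(88) + p(83) + p(80) - p(73) - p(69) + p(60) + p(55) - p(44) - p(38) + p(25) + p(18) - p(3)
= 92669720 + 82010177 - 56634173 - 44108109 + 23338469 + 15796476 - 6185689 - 3554345 + 966467 + 451276 - 75175 - 26015 + 1958 + 385 - 3
= 104651419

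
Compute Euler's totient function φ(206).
102

206 = 2 × 103
φ(n) = n × ∏(1 - 1/p) for each prime p dividing n
φ(206) = 206 × (1 - 1/2) × (1 - 1/103) = 102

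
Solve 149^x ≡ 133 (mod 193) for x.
123

Baby-step giant-step with step n = ⌈√193⌉ = 14.
Baby steps 149^j mod 193 (j:value) for j=0..13: 0:1, 1:149, 2:6, 3:122, 4:36, 5:153, 6:23, 7:146, 8:138, 9:104, 10:56, 11:45, 12:143, 13:77.
Giant-step multiplier: 149^(-14) ≡ 149^(192-14) = 149^178 ≡ 101 (mod 193).
Giant steps γ_i = 133·101^i mod 193: γ_0=133, γ_1=116, γ_2=136, γ_3=33, γ_4=52, γ_5=41, γ_6=88, γ_7=10, γ_8=45 (in table at j=11).
x = i·n + j = 8·14 + 11 = 123.
Check: 149^123 ≡ 133 (mod 193).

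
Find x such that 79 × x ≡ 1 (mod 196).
67

gcd(79, 196) = 1, so the inverse exists.
Extended Euclidean algorithm on (196, 79):
196 = 2 × 79 + 38  ⟹  38 = (1)·196 + (-2)·79
79 = 2 × 38 + 3  ⟹  3 = (-2)·196 + (5)·79
38 = 12 × 3 + 2  ⟹  2 = (25)·196 + (-62)·79
3 = 1 × 2 + 1  ⟹  1 = (-27)·196 + (67)·79
So (67)·79 ≡ 1 (mod 196), i.e. 79^(-1) ≡ 67 (mod 196).
Check: 79 × 67 = 5293 ≡ 1 (mod 196)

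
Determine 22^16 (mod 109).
49

Repeated squaring. Binary of 16 = 10000.
22^1 ≡ 22 (mod 109); 22^2 ≡ 48 (mod 109); 22^4 ≡ 15 (mod 109); 22^8 ≡ 7 (mod 109); 22^16 ≡ 49 (mod 109)
22^16 = 22^16 ≡ 49 (mod 109)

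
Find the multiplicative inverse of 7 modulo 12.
7

gcd(7, 12) = 1, so the inverse exists.
Extended Euclidean algorithm on (12, 7):
12 = 1 × 7 + 5  ⟹  5 = (1)·12 + (-1)·7
7 = 1 × 5 + 2  ⟹  2 = (-1)·12 + (2)·7
5 = 2 × 2 + 1  ⟹  1 = (3)·12 + (-5)·7
So (-5)·7 ≡ 1 (mod 12), i.e. 7^(-1) ≡ -5 ≡ 7 (mod 12).
Check: 7 × 7 = 49 ≡ 1 (mod 12)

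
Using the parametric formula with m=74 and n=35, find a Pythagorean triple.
(4251, 5180, 6701)

Euclid's formula: a = m² - n², b = 2mn, c = m² + n²
m = 74, n = 35
a = 74² - 35² = 5476 - 1225 = 4251
b = 2 × 74 × 35 = 5180
c = 74² + 35² = 5476 + 1225 = 6701
Verification: 4251² + 5180² = 18071001 + 26832400 = 44903401 = 6701² ✓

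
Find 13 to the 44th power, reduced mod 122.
47

Repeated squaring. Binary of 44 = 101100.
13^1 ≡ 13 (mod 122); 13^2 ≡ 47 (mod 122); 13^4 ≡ 13 (mod 122); 13^8 ≡ 47 (mod 122); 13^16 ≡ 13 (mod 122); 13^32 ≡ 47 (mod 122)
13^44 = 13^4 × 13^8 × 13^32 ≡ 47 (mod 122)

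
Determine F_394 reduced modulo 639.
514

Matrix identity: Q^n = [[F_(n+1), F_n], [F_n, F_(n-1)]] with Q = [[1,1],[1,0]].
n = 394 = 110001010₂. Square-and-multiply, entries mod 639:
Q^1 = [[1,1],[1,0]]
Q^3 = (Q^1)²·Q = [[3,2],[2,1]]
Q^6 = (Q^3)² = [[13,8],[8,5]]
Q^12 = (Q^6)² = [[233,144],[144,89]]
Q^24 = (Q^12)² = [[262,360],[360,541]]
Q^49 = (Q^24)²·Q = [[406,154],[154,252]]
Q^98 = (Q^49)² = [[47,370],[370,316]]
Q^197 = (Q^98)²·Q = [[566,446],[446,120]]
Q^394 = (Q^197)² = [[404,514],[514,529]]
F_394 mod 639 = Q^394[0][1] = 514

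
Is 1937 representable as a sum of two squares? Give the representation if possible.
1² + 44² (a=1, b=44)

Factorization: 1937 = 13 × 149
By Fermat: n is sum of two squares iff every prime p ≡ 3 (mod 4) appears to even power.
All primes ≡ 3 (mod 4) appear to even power.
Search a = 0, 1, 2, … for 1937 - a² a perfect square: first hit at a = 1: 1937 - 1 = 1936 = 44².
1937 = 1² + 44² = 1 + 1936 ✓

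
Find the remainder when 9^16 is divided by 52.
9

Repeated squaring. Binary of 16 = 10000.
9^1 ≡ 9 (mod 52); 9^2 ≡ 29 (mod 52); 9^4 ≡ 9 (mod 52); 9^8 ≡ 29 (mod 52); 9^16 ≡ 9 (mod 52)
9^16 = 9^16 ≡ 9 (mod 52)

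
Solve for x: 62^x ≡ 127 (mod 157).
106

Baby-step giant-step with step n = ⌈√157⌉ = 13.
Baby steps 62^j mod 157 (j:value) for j=0..12: 0:1, 1:62, 2:76, 3:2, 4:124, 5:152, 6:4, 7:91, 8:147, 9:8, 10:25, 11:137, 12:16.
Giant-step multiplier: 62^(-13) ≡ 62^(156-13) = 62^143 ≡ 22 (mod 157).
Giant steps γ_i = 127·22^i mod 157: γ_0=127, γ_1=125, γ_2=81, γ_3=55, γ_4=111, γ_5=87, γ_6=30, γ_7=32, γ_8=76 (in table at j=2).
x = i·n + j = 8·13 + 2 = 106.
Check: 62^106 ≡ 127 (mod 157).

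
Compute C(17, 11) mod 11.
1

Using Lucas' theorem:
Write n=17 and k=11 in base 11:
n in base 11: [1, 6]
k in base 11: [1, 0]
C(17,11) mod 11 = ∏ C(n_i, k_i) mod 11
Digit binomials (mod 11): C(1,1) = 1; C(6,0) = 1
Product: 1 × 1 = 1 ≡ 1 (mod 11)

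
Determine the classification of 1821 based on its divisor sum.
deficient

Proper divisors of 1821: sum = 1 + 3 + 607 = 611
Since 611 < 1821, 1821 is deficient.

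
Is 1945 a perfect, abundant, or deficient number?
deficient

Proper divisors of 1945: sum = 1 + 5 + 389 = 395
Since 395 < 1945, 1945 is deficient.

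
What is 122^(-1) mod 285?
278

gcd(122, 285) = 1, so the inverse exists.
Extended Euclidean algorithm on (285, 122):
285 = 2 × 122 + 41  ⟹  41 = (1)·285 + (-2)·122
122 = 2 × 41 + 40  ⟹  40 = (-2)·285 + (5)·122
41 = 1 × 40 + 1  ⟹  1 = (3)·285 + (-7)·122
So (-7)·122 ≡ 1 (mod 285), i.e. 122^(-1) ≡ -7 ≡ 278 (mod 285).
Check: 122 × 278 = 33916 ≡ 1 (mod 285)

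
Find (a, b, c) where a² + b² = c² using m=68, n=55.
(1599, 7480, 7649)

Euclid's formula: a = m² - n², b = 2mn, c = m² + n²
m = 68, n = 55
a = 68² - 55² = 4624 - 3025 = 1599
b = 2 × 68 × 55 = 7480
c = 68² + 55² = 4624 + 3025 = 7649
Verification: 1599² + 7480² = 2556801 + 55950400 = 58507201 = 7649² ✓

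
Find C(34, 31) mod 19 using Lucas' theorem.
18

Using Lucas' theorem:
Write n=34 and k=31 in base 19:
n in base 19: [1, 15]
k in base 19: [1, 12]
C(34,31) mod 19 = ∏ C(n_i, k_i) mod 19
Digit binomials (mod 19): C(1,1) = 1; C(15,12) = 455 ≡ 18
Product: 1 × 18 = 18 ≡ 18 (mod 19)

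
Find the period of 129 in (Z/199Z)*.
198

199 is prime, so ord(129) divides φ(199) = 198.
Divisors of 198: 1, 2, 3, 6, 9, 11, 18, 22, 33, 66, 99, 198.
Repeated squaring: 129^1 ≡ 129, 129^2 ≡ 124, 129^4 ≡ 53, 129^8 ≡ 23, 129^16 ≡ 131, 129^32 ≡ 47, 129^64 ≡ 20, 129^128 ≡ 2 (mod 199).
Test 129^d mod 199 for each divisor d in increasing order:
129^1 ≡ 129
129^2 ≡ 124
129^3 = 129^2·129^1 ≡ 76
129^6 = 129^4·129^2 ≡ 5
129^9 = 129^8·129^1 ≡ 181
129^11 = 129^8·129^2·129^1 ≡ 156
129^18 = 129^16·129^2 ≡ 125
129^22 = 129^16·129^4·129^2 ≡ 58
129^33 = 129^32·129^1 ≡ 93
129^66 = 129^64·129^2 ≡ 92
129^99 = 129^64·129^32·129^2·129^1 ≡ 198
129^198 = 129^128·129^64·129^4·129^2 ≡ 1  ← first divisor giving 1
The order is 198.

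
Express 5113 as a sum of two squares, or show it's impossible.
48² + 53² (a=48, b=53)

Factorization: 5113 = 5113
By Fermat: n is sum of two squares iff every prime p ≡ 3 (mod 4) appears to even power.
All primes ≡ 3 (mod 4) appear to even power.
Search a = 0, 1, 2, … for 5113 - a² a perfect square: first hit at a = 48: 5113 - 2304 = 2809 = 53².
5113 = 48² + 53² = 2304 + 2809 ✓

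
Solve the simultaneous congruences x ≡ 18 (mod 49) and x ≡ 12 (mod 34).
998

Using Chinese Remainder Theorem:
M = 49 × 34 = 1666
M1 = 34, M2 = 49
y1 = 34^(-1) mod 49 = 13
y2 = 49^(-1) mod 34 = 25
x = (18×34×13 + 12×49×25) mod 1666 = 998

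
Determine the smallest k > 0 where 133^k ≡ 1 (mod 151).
150

151 is prime, so ord(133) divides φ(151) = 150.
Divisors of 150: 1, 2, 3, 5, 6, 10, 15, 25, 30, 50, 75, 150.
Repeated squaring: 133^1 ≡ 133, 133^2 ≡ 22, 133^4 ≡ 31, 133^8 ≡ 55, 133^16 ≡ 5, 133^32 ≡ 25, 133^64 ≡ 21, 133^128 ≡ 139 (mod 151).
Test 133^d mod 151 for each divisor d in increasing order:
133^1 ≡ 133
133^2 ≡ 22
133^3 = 133^2·133^1 ≡ 57
133^5 = 133^4·133^1 ≡ 46
133^6 = 133^4·133^2 ≡ 78
133^10 = 133^8·133^2 ≡ 2
133^15 = 133^8·133^4·133^2·133^1 ≡ 92
133^25 = 133^16·133^8·133^1 ≡ 33
133^30 = 133^16·133^8·133^4·133^2 ≡ 8
133^50 = 133^32·133^16·133^2 ≡ 32
133^75 = 133^64·133^8·133^2·133^1 ≡ 150
133^150 = 133^128·133^16·133^4·133^2 ≡ 1  ← first divisor giving 1
The order is 150.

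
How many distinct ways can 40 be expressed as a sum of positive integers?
37338

p(n) counts ways to write n as a sum of positive integers (order ignored).
Euler's pentagonal recurrence: p(k) = p(k-1) + p(k-2) - p(k-5) - p(k-7) + p(k-12) + p(k-15) - ... (offsets j(3j∓1)/2, signs ++--, p(0)=1, p(<0)=0).
DP table for k = 0..39: p(0)=1, p(1)=1, p(2)=2, p(3)=3, p(4)=5, p(5)=7, p(6)=11, p(7)=15, p(8)=22, p(9)=30, p(10)=42, p(11)=56, p(12)=77, p(13)=101, p(14)=135, p(15)=176, p(16)=231, p(17)=297, p(18)=385, p(19)=490, p(20)=627, p(21)=792, p(22)=1002, p(23)=1255, p(24)=1575, p(25)=1958, p(26)=2436, p(27)=3010, p(28)=3718, p(29)=4565, p(30)=5604, p(31)=6842, p(32)=8349, p(33)=10143, p(34)=12310, p(35)=14883, p(36)=17977, p(37)=21637, p(38)=26015, p(39)=31185.
Final step: p(40) = p(39) + p(38) - p(35) - p(33) + p(28) + p(25) - p(18) - p(14) + p(5) + p(0)
= 31185 + 26015 - 14883 - 10143 + 3718 + 1958 - 385 - 135 + 7 + 1
= 37338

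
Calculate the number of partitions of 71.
4697205

p(n) counts ways to write n as a sum of positive integers (order ignored).
Euler's pentagonal recurrence: p(k) = p(k-1) + p(k-2) - p(k-5) - p(k-7) + p(k-12) + p(k-15) - ... (offsets j(3j∓1)/2, signs ++--, p(0)=1, p(<0)=0).
DP table for k = 0..70: p(0)=1, p(1)=1, p(2)=2, p(3)=3, p(4)=5, p(5)=7, p(6)=11, p(7)=15, p(8)=22, p(9)=30, p(10)=42, p(11)=56, p(12)=77, p(13)=101, p(14)=135, p(15)=176, p(16)=231, p(17)=297, p(18)=385, p(19)=490, p(20)=627, p(21)=792, p(22)=1002, p(23)=1255, p(24)=1575, p(25)=1958, p(26)=2436, p(27)=3010, p(28)=3718, p(29)=4565, p(30)=5604, p(31)=6842, p(32)=8349, p(33)=10143, p(34)=12310, p(35)=14883, p(36)=17977, p(37)=21637, p(38)=26015, p(39)=31185, p(40)=37338, p(41)=44583, p(42)=53174, p(43)=63261, p(44)=75175, p(45)=89134, p(46)=105558, p(47)=124754, p(48)=147273, p(49)=173525, p(50)=204226, p(51)=239943, p(52)=281589, p(53)=329931, p(54)=386155, p(55)=451276, p(56)=526823, p(57)=614154, p(58)=715220, p(59)=831820, p(60)=966467, p(61)=1121505, p(62)=1300156, p(63)=1505499, p(64)=1741630, p(65)=2012558, p(66)=2323520, p(67)=2679689, p(68)=3087735, p(69)=3554345, p(70)=4087968.
Final step: p(71) = p(70) + p(69) - p(66) - p(64) + p(59) + p(56) - p(49) - p(45) + p(36) + p(31) - p(20) - p(14) + p(1)
= 4087968 + 3554345 - 2323520 - 1741630 + 831820 + 526823 - 173525 - 89134 + 17977 + 6842 - 627 - 135 + 1
= 4697205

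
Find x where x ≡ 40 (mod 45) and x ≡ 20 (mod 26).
670

Using Chinese Remainder Theorem:
M = 45 × 26 = 1170
M1 = 26, M2 = 45
y1 = 26^(-1) mod 45 = 26
y2 = 45^(-1) mod 26 = 11
x = (40×26×26 + 20×45×11) mod 1170 = 670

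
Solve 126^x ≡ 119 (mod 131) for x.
109

Baby-step giant-step with step n = ⌈√131⌉ = 12.
Baby steps 126^j mod 131 (j:value) for j=0..11: 0:1, 1:126, 2:25, 3:6, 4:101, 5:19, 6:36, 7:82, 8:114, 9:85, 10:99, 11:29.
Giant-step multiplier: 126^(-12) ≡ 126^(130-12) = 126^118 ≡ 28 (mod 131).
Giant steps γ_i = 119·28^i mod 131: γ_0=119, γ_1=57, γ_2=24, γ_3=17, γ_4=83, γ_5=97, γ_6=96, γ_7=68, γ_8=70, γ_9=126 (in table at j=1).
x = i·n + j = 9·12 + 1 = 109.
Check: 126^109 ≡ 119 (mod 131).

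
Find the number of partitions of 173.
362326859895

p(n) counts ways to write n as a sum of positive integers (order ignored).
Euler's pentagonal recurrence: p(k) = p(k-1) + p(k-2) - p(k-5) - p(k-7) + p(k-12) + p(k-15) - ... (offsets j(3j∓1)/2, signs ++--, p(0)=1, p(<0)=0).
DP table for k = 0..172: p(0)=1, p(1)=1, p(2)=2, p(3)=3, p(4)=5, p(5)=7, p(6)=11, p(7)=15, p(8)=22, p(9)=30, p(10)=42, p(11)=56, p(12)=77, p(13)=101, p(14)=135, p(15)=176, p(16)=231, p(17)=297, p(18)=385, p(19)=490, p(20)=627, p(21)=792, p(22)=1002, p(23)=1255, p(24)=1575, p(25)=1958, p(26)=2436, p(27)=3010, p(28)=3718, p(29)=4565, p(30)=5604, p(31)=6842, p(32)=8349, p(33)=10143, p(34)=12310, p(35)=14883, p(36)=17977, p(37)=21637, p(38)=26015, p(39)=31185, p(40)=37338, p(41)=44583, p(42)=53174, p(43)=63261, p(44)=75175, p(45)=89134, p(46)=105558, p(47)=124754, p(48)=147273, p(49)=173525, p(50)=204226, p(51)=239943, p(52)=281589, p(53)=329931, p(54)=386155, p(55)=451276, p(56)=526823, p(57)=614154, p(58)=715220, p(59)=831820, p(60)=966467, p(61)=1121505, p(62)=1300156, p(63)=1505499, p(64)=1741630, p(65)=2012558, p(66)=2323520, p(67)=2679689, p(68)=3087735, p(69)=3554345, p(70)=4087968, p(71)=4697205, p(72)=5392783, p(73)=6185689, p(74)=7089500, p(75)=8118264, p(76)=9289091, p(77)=10619863, p(78)=12132164, p(79)=13848650, p(80)=15796476, p(81)=18004327, p(82)=20506255, p(83)=23338469, p(84)=26543660, p(85)=30167357, p(86)=34262962, p(87)=38887673, p(88)=44108109, p(89)=49995925, p(90)=56634173, p(91)=64112359, p(92)=72533807, p(93)=82010177, p(94)=92669720, p(95)=104651419, p(96)=118114304, p(97)=133230930, p(98)=150198136, p(99)=169229875, p(100)=190569292, p(101)=214481126, p(102)=241265379, p(103)=271248950, p(104)=304801365, p(105)=342325709, p(106)=384276336, p(107)=431149389, p(108)=483502844, p(109)=541946240, p(110)=607163746, p(111)=679903203, p(112)=761002156, p(113)=851376628, p(114)=952050665, p(115)=1064144451, p(116)=1188908248, p(117)=1327710076, p(118)=1482074143, p(119)=1653668665, p(120)=1844349560, p(121)=2056148051, p(122)=2291320912, p(123)=2552338241, p(124)=2841940500, p(125)=3163127352, p(126)=3519222692, p(127)=3913864295, p(128)=4351078600, p(129)=4835271870, p(130)=5371315400, p(131)=5964539504, p(132)=6620830889, p(133)=7346629512, p(134)=8149040695, p(135)=9035836076, p(136)=10015581680, p(137)=11097645016, p(138)=12292341831, p(139)=13610949895, p(140)=15065878135, p(141)=16670689208, p(142)=18440293320, p(143)=20390982757, p(144)=22540654445, p(145)=24908858009, p(146)=27517052599, p(147)=30388671978, p(148)=33549419497, p(149)=37027355200, p(150)=40853235313, p(151)=45060624582, p(152)=49686288421, p(153)=54770336324, p(154)=60356673280, p(155)=66493182097, p(156)=73232243759, p(157)=80630964769, p(158)=88751778802, p(159)=97662728555, p(160)=107438159466, p(161)=118159068427, p(162)=129913904637, p(163)=142798995930, p(164)=156919475295, p(165)=172389800255, p(166)=189334822579, p(167)=207890420102, p(168)=228204732751, p(169)=250438925115, p(170)=274768617130, p(171)=301384802048, p(172)=330495499613.
Final step: p(173) = p(172) + p(171) - p(168) - p(166) + p(161) + p(158) - p(151) - p(147) + p(138) + p(133) - p(122) - p(116) + p(103) + p(96) - p(81) - p(73) + p(56) + p(47) - p(28) - p(18)
= 330495499613 + 301384802048 - 228204732751 - 189334822579 + 118159068427 + 88751778802 - 45060624582 - 30388671978 + 12292341831 + 7346629512 - 2291320912 - 1188908248 + 271248950 + 118114304 - 18004327 - 6185689 + 526823 + 124754 - 3718 - 385
= 362326859895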